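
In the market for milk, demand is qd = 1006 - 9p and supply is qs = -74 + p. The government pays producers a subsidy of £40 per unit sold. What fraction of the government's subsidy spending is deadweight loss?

Pre-subsidy: 1006 - 9p = -74 + p gives p* = 108, q* = 34.
With the subsidy, sellers receive ps = pb + 40 for each unit, where pb is the price buyers pay.
Supply in terms of pb becomes qs = -74 + 1(pb + 40) = -34 + pb. Setting this equal to demand: 1006 - 9pb = -34 + pb, so pb = 104.
Sellers receive ps = 104 + 40 = 144; q' = 1006 − 9·104 = 70.
ΔCS = ½(34 + 70)(108 − 104) = 208; ΔPS = ½(34 + 70)(144 − 108) = 1872.
Government spending = 40 × 70 = 2800.
DWL = ½ × 40 × (70 − 34) = 720; fraction = 720 / 2800 = 9/35.

DWL / government spending = 9/35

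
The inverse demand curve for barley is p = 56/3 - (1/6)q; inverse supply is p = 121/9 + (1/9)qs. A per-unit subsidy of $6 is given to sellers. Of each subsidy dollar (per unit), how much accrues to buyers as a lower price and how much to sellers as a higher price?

Pre-subsidy: 56/3 - (1/6)q = 121/9 + (1/9)q gives q* = 18.8 and p* = 233/15.
With the subsidy, sellers receive ps = pb + 6 for each unit, where pb is the price buyers pay.
On the curves, pb = 56/3 - (1/6)q and ps = 121/9 + (1/9)q; the wedge ps − pb = 6 gives 121/9 + (1/9)q − (56/3 - (1/6)q) = 6, so q' = 40.4.
Then pb = 56/3 − (1/6)·40.4 = 179/15 and ps = 121/9 + (1/9)·40.4 = 269/15.
Buyers' price falls by p* − pb = 233/15 − 179/15 = 3.6; sellers' price rises by ps − p* = 269/15 − 233/15 = 2.4.

Buyers gain $3.6 per unit; sellers gain $2.4 per unit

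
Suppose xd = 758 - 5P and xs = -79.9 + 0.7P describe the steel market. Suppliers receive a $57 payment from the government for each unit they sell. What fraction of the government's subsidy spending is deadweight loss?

DWL / government spending = 35/116

Pre-subsidy: 758 - 5P = -79.9 + 0.7P gives P* = 147, x* = 23.
With the subsidy, sellers receive Ps = Pb + 57 for each unit, where Pb is the price buyers pay.
Supply in terms of Pb becomes xs = -79.9 + 0.7(Pb + 57) = -40 + 0.7Pb. Setting this equal to demand: 758 - 5Pb = -40 + 0.7Pb, so Pb = 140.
Sellers receive Ps = 140 + 57 = 197; x' = 758 − 5·140 = 58.
ΔCS = ½(23 + 58)(147 − 140) = 283.5; ΔPS = ½(23 + 58)(197 − 147) = 2025.
Government spending = 57 × 58 = 3306.
DWL = ½ × 57 × (58 − 23) = 997.5; fraction = 997.5 / 3306 = 35/116.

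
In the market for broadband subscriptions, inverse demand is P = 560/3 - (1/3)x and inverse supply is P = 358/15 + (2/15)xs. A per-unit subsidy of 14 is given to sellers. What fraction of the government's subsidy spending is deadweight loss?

Pre-subsidy: 560/3 - (1/3)x = 358/15 + (2/15)x gives x* = 2442/7 and P* = 1478/21.
With the subsidy, sellers receive Ps = Pb + 14 for each unit, where Pb is the price buyers pay.
On the curves, Pb = 560/3 - (1/3)x and Ps = 358/15 + (2/15)x; the wedge Ps − Pb = 14 gives 358/15 + (2/15)x − (560/3 - (1/3)x) = 14, so x' = 2652/7.
Then Pb = 560/3 − (1/3)·(2652/7) = 1268/21 and Ps = 358/15 + (2/15)·(2652/7) = 1562/21.
ΔCS = ½(2442/7 + 2652/7)(1478/21 − 1268/21) = 25470/7; ΔPS = ½(2442/7 + 2652/7)(1562/21 − 1478/21) = 10188/7.
Government spending = 14 × 2652/7 = 5304.
DWL = ½ × 14 × (2652/7 − 2442/7) = 210; fraction = 210 / 5304 = 35/884.

DWL / government spending = 35/884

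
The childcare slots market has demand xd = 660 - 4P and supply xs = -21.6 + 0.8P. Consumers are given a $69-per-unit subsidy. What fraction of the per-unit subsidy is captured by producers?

Producer share = 5/6

Pre-subsidy: 660 - 4P = -21.6 + 0.8P gives P* = 142, x* = 92.
With the rebate, buyers effectively pay Pb = Ps − 69, where Ps is the price sellers receive.
Demand in terms of Ps becomes xd = 660 − 4(Ps − 69) = 936 - 4Ps. Setting this equal to supply: 936 - 4Ps = -21.6 + 0.8Ps, so Ps = 199.5.
Buyers pay Pb = 199.5 − 69 = 130.5; x' = -21.6 + 0.8·199.5 = 138.
Buyers' price falls by P* − Pb = 142 − 130.5 = 11.5; sellers' price rises by Ps − P* = 199.5 − 142 = 57.5.
So producers capture 57.5/69 = 5/6 of each unit of subsidy.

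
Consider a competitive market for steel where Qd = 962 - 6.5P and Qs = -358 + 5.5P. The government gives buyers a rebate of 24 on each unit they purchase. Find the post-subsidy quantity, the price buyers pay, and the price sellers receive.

Q' = 318.5; buyers pay 99; sellers receive 123

Pre-subsidy: 962 - 6.5P = -358 + 5.5P gives P* = 110, Q* = 247.
With the rebate, buyers effectively pay Pb = Ps − 24, where Ps is the price sellers receive.
Demand in terms of Ps becomes Qd = 962 − 6.5(Ps − 24) = 1118 - 6.5Ps. Setting this equal to supply: 1118 - 6.5Ps = -358 + 5.5Ps, so Ps = 123.
Buyers pay Pb = 123 − 24 = 99; Q' = -358 + 5.5·123 = 318.5.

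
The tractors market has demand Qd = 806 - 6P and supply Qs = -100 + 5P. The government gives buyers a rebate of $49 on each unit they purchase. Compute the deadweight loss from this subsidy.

Pre-subsidy: 806 - 6P = -100 + 5P gives P* = 906/11, Q* = 3430/11.
With the rebate, buyers effectively pay Pb = Ps − 49, where Ps is the price sellers receive.
Demand in terms of Ps becomes Qd = 806 − 6(Ps − 49) = 1100 - 6Ps. Setting this equal to supply: 1100 - 6Ps = -100 + 5Ps, so Ps = 1200/11.
Buyers pay Pb = 1200/11 − 49 = 661/11; Q' = -100 + 5·(1200/11) = 4900/11.
The subsidy expands output by 4900/11 − 3430/11 = 1470/11 past the efficient level; on those units the gap between marginal cost and willingness to pay runs from 0 up to 49.
DWL = ½ × 49 × 1470/11 = 36015/11.

Deadweight loss = 36015/11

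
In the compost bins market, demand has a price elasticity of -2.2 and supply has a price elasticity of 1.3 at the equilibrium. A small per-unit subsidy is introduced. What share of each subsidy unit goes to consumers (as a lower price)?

Consumer share = 13/35

For a small subsidy around the equilibrium, the benefit split depends on the relative slopes, which at a point are proportional to the elasticities.
Buyer share = εs/(εs + |εd|) = 1.3/(1.3 + 2.2) = 13/35; seller share = |εd|/(εs + |εd|) = 22/35.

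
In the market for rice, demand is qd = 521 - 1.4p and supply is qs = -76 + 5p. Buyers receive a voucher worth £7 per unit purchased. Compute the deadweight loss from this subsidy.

Pre-subsidy: 521 - 1.4p = -76 + 5p gives p* = 93.28125, q* = 390.40625.
With the rebate, buyers effectively pay pb = ps − 7, where ps is the price sellers receive.
Demand in terms of ps becomes qd = 521 − 1.4(ps − 7) = 530.8 - 1.4ps. Setting this equal to supply: 530.8 - 1.4ps = -76 + 5ps, so ps = 94.8125.
Buyers pay pb = 94.8125 − 7 = 87.8125; q' = -76 + 5·94.8125 = 398.0625.
The subsidy expands output by 398.0625 − 390.40625 = 7.65625 past the efficient level; on those units the gap between marginal cost and willingness to pay runs from 0 up to 7.
DWL = ½ × 7 × 7.65625 = 26.796875.

Deadweight loss = £26.796875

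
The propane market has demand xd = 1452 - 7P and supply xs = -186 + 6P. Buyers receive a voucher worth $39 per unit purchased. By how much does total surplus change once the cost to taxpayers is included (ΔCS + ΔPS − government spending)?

Net change in total surplus = -$2457

Pre-subsidy: 1452 - 7P = -186 + 6P gives P* = 126, x* = 570.
With the rebate, buyers effectively pay Pb = Ps − 39, where Ps is the price sellers receive.
Demand in terms of Ps becomes xd = 1452 − 7(Ps − 39) = 1725 - 7Ps. Setting this equal to supply: 1725 - 7Ps = -186 + 6Ps, so Ps = 147.
Buyers pay Pb = 147 − 39 = 108; x' = -186 + 6·147 = 696.
ΔCS = ½(570 + 696)(126 − 108) = 11394; ΔPS = ½(570 + 696)(147 − 126) = 13293.
Government spending = 39 × 696 = 27144.
Net change = 11394 + 13293 − 27144 = -2457. The loss equals the DWL triangle ½·39·126.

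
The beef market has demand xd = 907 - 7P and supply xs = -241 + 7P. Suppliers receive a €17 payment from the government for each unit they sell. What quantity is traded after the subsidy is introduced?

x' = 392.5

Pre-subsidy: 907 - 7P = -241 + 7P gives P* = 82, x* = 333.
With the subsidy, sellers receive Ps = Pb + 17 for each unit, where Pb is the price buyers pay.
Supply in terms of Pb becomes xs = -241 + 7(Pb + 17) = -122 + 7Pb. Setting this equal to demand: 907 - 7Pb = -122 + 7Pb, so Pb = 73.5.
Sellers receive Ps = 73.5 + 17 = 90.5; x' = 907 − 7·73.5 = 392.5.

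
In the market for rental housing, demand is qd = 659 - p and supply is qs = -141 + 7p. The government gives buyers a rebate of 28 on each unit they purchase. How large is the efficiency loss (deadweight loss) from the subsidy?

Pre-subsidy: 659 - p = -141 + 7p gives p* = 100, q* = 559.
With the rebate, buyers effectively pay pb = ps − 28, where ps is the price sellers receive.
Demand in terms of ps becomes qd = 659 − 1(ps − 28) = 687 - ps. Setting this equal to supply: 687 - ps = -141 + 7ps, so ps = 103.5.
Buyers pay pb = 103.5 − 28 = 75.5; q' = -141 + 7·103.5 = 583.5.
The subsidy expands output by 583.5 − 559 = 24.5 past the efficient level; on those units the gap between marginal cost and willingness to pay runs from 0 up to 28.
DWL = ½ × 28 × 24.5 = 343.

Deadweight loss = 343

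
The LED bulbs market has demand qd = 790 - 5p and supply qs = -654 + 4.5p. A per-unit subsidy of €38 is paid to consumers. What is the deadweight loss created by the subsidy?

Deadweight loss = €1710

Pre-subsidy: 790 - 5p = -654 + 4.5p gives p* = 152, q* = 30.
With the rebate, buyers effectively pay pb = ps − 38, where ps is the price sellers receive.
Demand in terms of ps becomes qd = 790 − 5(ps − 38) = 980 - 5ps. Setting this equal to supply: 980 - 5ps = -654 + 4.5ps, so ps = 172.
Buyers pay pb = 172 − 38 = 134; q' = -654 + 4.5·172 = 120.
The subsidy expands output by 120 − 30 = 90 past the efficient level; on those units the gap between marginal cost and willingness to pay runs from 0 up to 38.
DWL = ½ × 38 × 90 = 1710.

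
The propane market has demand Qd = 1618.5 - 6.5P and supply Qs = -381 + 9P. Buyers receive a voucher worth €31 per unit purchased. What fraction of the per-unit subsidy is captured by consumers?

Pre-subsidy: 1618.5 - 6.5P = -381 + 9P gives P* = 129, Q* = 780.
With the rebate, buyers effectively pay Pb = Ps − 31, where Ps is the price sellers receive.
Demand in terms of Ps becomes Qd = 1618.5 − 6.5(Ps − 31) = 1820 - 6.5Ps. Setting this equal to supply: 1820 - 6.5Ps = -381 + 9Ps, so Ps = 142.
Buyers pay Pb = 142 − 31 = 111; Q' = -381 + 9·142 = 897.
Buyers' price falls by P* − Pb = 129 − 111 = 18; sellers' price rises by Ps − P* = 142 − 129 = 13.
So consumers capture 18/31 = 18/31 of each unit of subsidy.

Consumer share = 18/31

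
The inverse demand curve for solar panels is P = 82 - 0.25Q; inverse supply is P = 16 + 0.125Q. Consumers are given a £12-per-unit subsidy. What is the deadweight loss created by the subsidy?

Deadweight loss = £192

Pre-subsidy: 82 - 0.25Q = 16 + 0.125Q gives Q* = 176 and P* = 38.
With the rebate, buyers effectively pay Pb = Ps − 12, where Ps is the price sellers receive.
On the curves, Pb = 82 - 0.25Q and Ps = 16 + 0.125Q; the wedge Ps − Pb = 12 gives 16 + 0.125Q − (82 - 0.25Q) = 12, so Q' = 208.
Then Pb = 82 − 0.25·208 = 30 and Ps = 16 + 0.125·208 = 42.
The subsidy expands output by 208 − 176 = 32 past the efficient level; on those units the gap between marginal cost and willingness to pay runs from 0 up to 12.
DWL = ½ × 12 × 32 = 192.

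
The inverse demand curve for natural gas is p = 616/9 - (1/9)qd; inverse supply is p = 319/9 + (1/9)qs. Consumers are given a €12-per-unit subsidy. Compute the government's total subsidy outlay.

Pre-subsidy: 616/9 - (1/9)q = 319/9 + (1/9)q gives q* = 148.5 and p* = 935/18.
With the rebate, buyers effectively pay pb = ps − 12, where ps is the price sellers receive.
On the curves, pb = 616/9 - (1/9)q and ps = 319/9 + (1/9)q; the wedge ps − pb = 12 gives 319/9 + (1/9)q − (616/9 - (1/9)q) = 12, so q' = 202.5.
Then pb = 616/9 − (1/9)·202.5 = 827/18 and ps = 319/9 + (1/9)·202.5 = 1043/18.
Government outlay = subsidy × quantity = 12 × 202.5 = 2430.

Government cost = €2430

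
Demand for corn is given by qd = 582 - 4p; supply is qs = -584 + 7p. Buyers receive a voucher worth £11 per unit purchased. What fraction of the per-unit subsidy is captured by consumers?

Pre-subsidy: 582 - 4p = -584 + 7p gives p* = 106, q* = 158.
With the rebate, buyers effectively pay pb = ps − 11, where ps is the price sellers receive.
Demand in terms of ps becomes qd = 582 − 4(ps − 11) = 626 - 4ps. Setting this equal to supply: 626 - 4ps = -584 + 7ps, so ps = 110.
Buyers pay pb = 110 − 11 = 99; q' = -584 + 7·110 = 186.
Buyers' price falls by p* − pb = 106 − 99 = 7; sellers' price rises by ps − p* = 110 − 106 = 4.
So consumers capture 7/11 = 7/11 of each unit of subsidy.

Consumer share = 7/11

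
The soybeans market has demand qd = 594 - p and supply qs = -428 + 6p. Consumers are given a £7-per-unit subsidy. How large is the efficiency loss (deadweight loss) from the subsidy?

Pre-subsidy: 594 - p = -428 + 6p gives p* = 146, q* = 448.
With the rebate, buyers effectively pay pb = ps − 7, where ps is the price sellers receive.
Demand in terms of ps becomes qd = 594 − 1(ps − 7) = 601 - ps. Setting this equal to supply: 601 - ps = -428 + 6ps, so ps = 147.
Buyers pay pb = 147 − 7 = 140; q' = -428 + 6·147 = 454.
The subsidy expands output by 454 − 448 = 6 past the efficient level; on those units the gap between marginal cost and willingness to pay runs from 0 up to 7.
DWL = ½ × 7 × 6 = 21.

Deadweight loss = £21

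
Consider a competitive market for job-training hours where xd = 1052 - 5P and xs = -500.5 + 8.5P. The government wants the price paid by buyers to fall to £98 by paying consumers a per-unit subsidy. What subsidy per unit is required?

At a buyer price of 98, quantity demanded is 1052 − 5·98 = 562.
Sellers supply 562 only when they receive Ps with -500.5 + 8.5·Ps = 562, i.e. Ps = 125.
s = Ps − Pb = 125 − 98 = 27.

Required subsidy s = £27 per unit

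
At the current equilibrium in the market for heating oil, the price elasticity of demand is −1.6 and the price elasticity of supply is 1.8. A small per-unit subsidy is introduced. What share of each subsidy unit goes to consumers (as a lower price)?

For a small subsidy around the equilibrium, the benefit split depends on the relative slopes, which at a point are proportional to the elasticities.
Buyer share = εs/(εs + |εd|) = 1.8/(1.8 + 1.6) = 9/17; seller share = |εd|/(εs + |εd|) = 8/17.

Consumer share = 9/17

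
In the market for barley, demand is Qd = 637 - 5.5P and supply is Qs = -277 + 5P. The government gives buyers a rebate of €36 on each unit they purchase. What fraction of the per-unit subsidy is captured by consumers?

Pre-subsidy: 637 - 5.5P = -277 + 5P gives P* = 1828/21, Q* = 3323/21.
With the rebate, buyers effectively pay Pb = Ps − 36, where Ps is the price sellers receive.
Demand in terms of Ps becomes Qd = 637 − 5.5(Ps − 36) = 835 - 5.5Ps. Setting this equal to supply: 835 - 5.5Ps = -277 + 5Ps, so Ps = 2224/21.
Buyers pay Pb = 2224/21 − 36 = 1468/21; Q' = -277 + 5·(2224/21) = 5303/21.
Buyers' price falls by P* − Pb = 1828/21 − 1468/21 = 120/7; sellers' price rises by Ps − P* = 2224/21 − 1828/21 = 132/7.
So consumers capture (120/7)/36 = 10/21 of each unit of subsidy.

Consumer share = 10/21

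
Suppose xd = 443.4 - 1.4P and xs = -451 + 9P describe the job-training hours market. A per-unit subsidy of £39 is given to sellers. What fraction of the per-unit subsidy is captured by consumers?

Consumer share = 45/52

Pre-subsidy: 443.4 - 1.4P = -451 + 9P gives P* = 86, x* = 323.
With the subsidy, sellers receive Ps = Pb + 39 for each unit, where Pb is the price buyers pay.
Supply in terms of Pb becomes xs = -451 + 9(Pb + 39) = -100 + 9Pb. Setting this equal to demand: 443.4 - 1.4Pb = -100 + 9Pb, so Pb = 52.25.
Sellers receive Ps = 52.25 + 39 = 91.25; x' = 443.4 − 1.4·52.25 = 370.25.
Buyers' price falls by P* − Pb = 86 − 52.25 = 33.75; sellers' price rises by Ps − P* = 91.25 − 86 = 5.25.
So consumers capture 33.75/39 = 45/52 of each unit of subsidy.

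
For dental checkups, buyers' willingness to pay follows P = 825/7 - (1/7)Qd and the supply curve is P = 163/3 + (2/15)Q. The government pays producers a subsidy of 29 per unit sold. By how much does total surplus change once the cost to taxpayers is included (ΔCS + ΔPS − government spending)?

Pre-subsidy: 825/7 - (1/7)Q = 163/3 + (2/15)Q gives Q* = 230 and P* = 85.
With the subsidy, sellers receive Ps = Pb + 29 for each unit, where Pb is the price buyers pay.
On the curves, Pb = 825/7 - (1/7)Q and Ps = 163/3 + (2/15)Q; the wedge Ps − Pb = 29 gives 163/3 + (2/15)Q − (825/7 - (1/7)Q) = 29, so Q' = 335.
Then Pb = 825/7 − (1/7)·335 = 70 and Ps = 163/3 + (2/15)·335 = 99.
ΔCS = ½(230 + 335)(85 − 70) = 4237.5; ΔPS = ½(230 + 335)(99 − 85) = 3955.
Government spending = 29 × 335 = 9715.
Net change = 4237.5 + 3955 − 9715 = -1522.5. The loss equals the DWL triangle ½·29·105.

Net change in total surplus = -1522.5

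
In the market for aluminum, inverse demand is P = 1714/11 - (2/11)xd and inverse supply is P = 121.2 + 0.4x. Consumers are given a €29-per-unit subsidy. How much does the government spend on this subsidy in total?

Government cost = €3170.96875

Pre-subsidy: 1714/11 - (2/11)x = 121.2 + 0.4x gives x* = 59.5 and P* = 145.
With the rebate, buyers effectively pay Pb = Ps − 29, where Ps is the price sellers receive.
On the curves, Pb = 1714/11 - (2/11)x and Ps = 121.2 + 0.4x; the wedge Ps − Pb = 29 gives 121.2 + 0.4x − (1714/11 - (2/11)x) = 29, so x' = 109.34375.
Then Pb = 1714/11 − (2/11)·109.34375 = 135.9375 and Ps = 121.2 + 0.4·109.34375 = 164.9375.
Government outlay = subsidy × quantity = 29 × 109.34375 = 3170.96875.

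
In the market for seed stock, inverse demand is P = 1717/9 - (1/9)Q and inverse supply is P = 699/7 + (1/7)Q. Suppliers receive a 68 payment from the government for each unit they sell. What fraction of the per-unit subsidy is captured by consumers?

Pre-subsidy: 1717/9 - (1/9)Q = 699/7 + (1/7)Q gives Q* = 358 and P* = 151.
With the subsidy, sellers receive Ps = Pb + 68 for each unit, where Pb is the price buyers pay.
On the curves, Pb = 1717/9 - (1/9)Q and Ps = 699/7 + (1/7)Q; the wedge Ps − Pb = 68 gives 699/7 + (1/7)Q − (1717/9 - (1/9)Q) = 68, so Q' = 625.75.
Then Pb = 1717/9 − (1/9)·625.75 = 121.25 and Ps = 699/7 + (1/7)·625.75 = 189.25.
Buyers' price falls by P* − Pb = 151 − 121.25 = 29.75; sellers' price rises by Ps − P* = 189.25 − 151 = 38.25.
So consumers capture 29.75/68 = 0.4375 of each unit of subsidy.

Consumer share = 0.4375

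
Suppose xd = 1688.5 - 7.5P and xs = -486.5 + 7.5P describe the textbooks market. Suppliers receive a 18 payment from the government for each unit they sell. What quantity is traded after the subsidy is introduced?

x' = 668.5

Pre-subsidy: 1688.5 - 7.5P = -486.5 + 7.5P gives P* = 145, x* = 601.
With the subsidy, sellers receive Ps = Pb + 18 for each unit, where Pb is the price buyers pay.
Supply in terms of Pb becomes xs = -486.5 + 7.5(Pb + 18) = -351.5 + 7.5Pb. Setting this equal to demand: 1688.5 - 7.5Pb = -351.5 + 7.5Pb, so Pb = 136.
Sellers receive Ps = 136 + 18 = 154; x' = 1688.5 − 7.5·136 = 668.5.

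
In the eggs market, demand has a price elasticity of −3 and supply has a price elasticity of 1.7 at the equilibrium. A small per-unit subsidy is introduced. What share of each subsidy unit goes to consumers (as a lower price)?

For a small subsidy around the equilibrium, the benefit split depends on the relative slopes, which at a point are proportional to the elasticities.
Buyer share = εs/(εs + |εd|) = 1.7/(1.7 + 3) = 17/47; seller share = |εd|/(εs + |εd|) = 30/47.

Consumer share = 17/47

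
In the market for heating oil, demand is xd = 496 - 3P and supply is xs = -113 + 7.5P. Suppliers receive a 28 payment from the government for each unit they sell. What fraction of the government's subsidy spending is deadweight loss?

DWL / government spending = 15/191

Pre-subsidy: 496 - 3P = -113 + 7.5P gives P* = 58, x* = 322.
With the subsidy, sellers receive Ps = Pb + 28 for each unit, where Pb is the price buyers pay.
Supply in terms of Pb becomes xs = -113 + 7.5(Pb + 28) = 97 + 7.5Pb. Setting this equal to demand: 496 - 3Pb = 97 + 7.5Pb, so Pb = 38.
Sellers receive Ps = 38 + 28 = 66; x' = 496 − 3·38 = 382.
ΔCS = ½(322 + 382)(58 − 38) = 7040; ΔPS = ½(322 + 382)(66 − 58) = 2816.
Government spending = 28 × 382 = 10696.
DWL = ½ × 28 × (382 − 322) = 840; fraction = 840 / 10696 = 15/191.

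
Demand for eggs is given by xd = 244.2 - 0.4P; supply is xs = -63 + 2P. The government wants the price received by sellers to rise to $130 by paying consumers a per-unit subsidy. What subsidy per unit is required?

At a seller price of 130, quantity supplied is -63 + 2·130 = 197.
Buyers absorb 197 only when they pay Pb with 244.2 − 0.4·Pb = 197, i.e. Pb = 118.
s = Ps − Pb = 130 − 118 = 12.

Required subsidy s = $12 per unit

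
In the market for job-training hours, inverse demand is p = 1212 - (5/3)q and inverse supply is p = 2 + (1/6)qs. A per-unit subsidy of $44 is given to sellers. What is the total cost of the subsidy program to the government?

Government cost = $30096

Pre-subsidy: 1212 - (5/3)q = 2 + (1/6)q gives q* = 660 and p* = 112.
With the subsidy, sellers receive ps = pb + 44 for each unit, where pb is the price buyers pay.
On the curves, pb = 1212 - (5/3)q and ps = 2 + (1/6)q; the wedge ps − pb = 44 gives 2 + (1/6)q − (1212 - (5/3)q) = 44, so q' = 684.
Then pb = 1212 − (5/3)·684 = 72 and ps = 2 + (1/6)·684 = 116.
Government outlay = subsidy × quantity = 44 × 684 = 30096.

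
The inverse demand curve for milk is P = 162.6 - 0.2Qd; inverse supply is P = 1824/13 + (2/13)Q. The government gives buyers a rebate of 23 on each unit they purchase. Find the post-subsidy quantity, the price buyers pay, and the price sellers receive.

Q' = 128; buyers pay 137; sellers receive 160

Pre-subsidy: 162.6 - 0.2Q = 1824/13 + (2/13)Q gives Q* = 63 and P* = 150.
With the rebate, buyers effectively pay Pb = Ps − 23, where Ps is the price sellers receive.
On the curves, Pb = 162.6 - 0.2Q and Ps = 1824/13 + (2/13)Q; the wedge Ps − Pb = 23 gives 1824/13 + (2/13)Q − (162.6 - 0.2Q) = 23, so Q' = 128.
Then Pb = 162.6 − 0.2·128 = 137 and Ps = 1824/13 + (2/13)·128 = 160.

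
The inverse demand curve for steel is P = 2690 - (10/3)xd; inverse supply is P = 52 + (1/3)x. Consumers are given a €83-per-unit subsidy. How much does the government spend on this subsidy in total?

Government cost = 677529/11

Pre-subsidy: 2690 - (10/3)x = 52 + (1/3)x gives x* = 7914/11 and P* = 3210/11.
With the rebate, buyers effectively pay Pb = Ps − 83, where Ps is the price sellers receive.
On the curves, Pb = 2690 - (10/3)x and Ps = 52 + (1/3)x; the wedge Ps − Pb = 83 gives 52 + (1/3)x − (2690 - (10/3)x) = 83, so x' = 8163/11.
Then Pb = 2690 − (10/3)·(8163/11) = 2380/11 and Ps = 52 + (1/3)·(8163/11) = 3293/11.
Government outlay = subsidy × quantity = 83 × 8163/11 = 677529/11.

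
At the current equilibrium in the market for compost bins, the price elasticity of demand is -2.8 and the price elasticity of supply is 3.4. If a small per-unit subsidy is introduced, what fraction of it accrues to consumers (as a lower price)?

For a small subsidy around the equilibrium, the benefit split depends on the relative slopes, which at a point are proportional to the elasticities.
Buyer share = εs/(εs + |εd|) = 3.4/(3.4 + 2.8) = 17/31; seller share = |εd|/(εs + |εd|) = 14/31.

Consumer share = 17/31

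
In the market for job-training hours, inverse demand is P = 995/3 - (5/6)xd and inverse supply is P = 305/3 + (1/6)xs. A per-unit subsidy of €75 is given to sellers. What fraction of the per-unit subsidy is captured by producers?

Pre-subsidy: 995/3 - (5/6)x = 305/3 + (1/6)x gives x* = 230 and P* = 140.
With the subsidy, sellers receive Ps = Pb + 75 for each unit, where Pb is the price buyers pay.
On the curves, Pb = 995/3 - (5/6)x and Ps = 305/3 + (1/6)x; the wedge Ps − Pb = 75 gives 305/3 + (1/6)x − (995/3 - (5/6)x) = 75, so x' = 305.
Then Pb = 995/3 − (5/6)·305 = 77.5 and Ps = 305/3 + (1/6)·305 = 152.5.
Buyers' price falls by P* − Pb = 140 − 77.5 = 62.5; sellers' price rises by Ps − P* = 152.5 − 140 = 12.5.
So producers capture 12.5/75 = 1/6 of each unit of subsidy.

Producer share = 1/6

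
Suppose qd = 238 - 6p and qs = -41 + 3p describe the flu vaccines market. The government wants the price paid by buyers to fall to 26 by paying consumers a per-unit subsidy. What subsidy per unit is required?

At a buyer price of 26, quantity demanded is 238 − 6·26 = 82.
Sellers supply 82 only when they receive ps with -41 + 3·ps = 82, i.e. ps = 41.
s = ps − pb = 41 − 26 = 15.

Required subsidy s = 15 per unit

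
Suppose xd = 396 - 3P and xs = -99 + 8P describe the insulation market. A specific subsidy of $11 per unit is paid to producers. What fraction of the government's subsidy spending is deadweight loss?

DWL / government spending = 4/95

Pre-subsidy: 396 - 3P = -99 + 8P gives P* = 45, x* = 261.
With the subsidy, sellers receive Ps = Pb + 11 for each unit, where Pb is the price buyers pay.
Supply in terms of Pb becomes xs = -99 + 8(Pb + 11) = -11 + 8Pb. Setting this equal to demand: 396 - 3Pb = -11 + 8Pb, so Pb = 37.
Sellers receive Ps = 37 + 11 = 48; x' = 396 − 3·37 = 285.
ΔCS = ½(261 + 285)(45 − 37) = 2184; ΔPS = ½(261 + 285)(48 − 45) = 819.
Government spending = 11 × 285 = 3135.
DWL = ½ × 11 × (285 − 261) = 132; fraction = 132 / 3135 = 4/95.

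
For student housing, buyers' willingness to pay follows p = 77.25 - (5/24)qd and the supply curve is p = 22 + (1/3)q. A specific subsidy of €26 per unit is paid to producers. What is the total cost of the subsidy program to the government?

Government cost = €3900

Pre-subsidy: 77.25 - (5/24)q = 22 + (1/3)q gives q* = 102 and p* = 56.
With the subsidy, sellers receive ps = pb + 26 for each unit, where pb is the price buyers pay.
On the curves, pb = 77.25 - (5/24)q and ps = 22 + (1/3)q; the wedge ps − pb = 26 gives 22 + (1/3)q − (77.25 - (5/24)q) = 26, so q' = 150.
Then pb = 77.25 − (5/24)·150 = 46 and ps = 22 + (1/3)·150 = 72.
Government outlay = subsidy × quantity = 26 × 150 = 3900.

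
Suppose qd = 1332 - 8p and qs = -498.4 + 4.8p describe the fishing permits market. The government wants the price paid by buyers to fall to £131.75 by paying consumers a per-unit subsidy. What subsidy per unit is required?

At a buyer price of 131.75, quantity demanded is 1332 − 8·131.75 = 278.
Sellers supply 278 only when they receive ps with -498.4 + 4.8·ps = 278, i.e. ps = 161.75.
s = ps − pb = 161.75 − 131.75 = 30.

Required subsidy s = £30 per unit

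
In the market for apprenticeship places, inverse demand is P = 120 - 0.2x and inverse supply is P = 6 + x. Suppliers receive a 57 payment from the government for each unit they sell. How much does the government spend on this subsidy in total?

Government cost = 8122.5

Pre-subsidy: 120 - 0.2x = 6 + x gives x* = 95 and P* = 101.
With the subsidy, sellers receive Ps = Pb + 57 for each unit, where Pb is the price buyers pay.
On the curves, Pb = 120 - 0.2x and Ps = 6 + x; the wedge Ps − Pb = 57 gives 6 + x − (120 - 0.2x) = 57, so x' = 142.5.
Then Pb = 120 − 0.2·142.5 = 91.5 and Ps = 6 + 1·142.5 = 148.5.
Government outlay = subsidy × quantity = 57 × 142.5 = 8122.5.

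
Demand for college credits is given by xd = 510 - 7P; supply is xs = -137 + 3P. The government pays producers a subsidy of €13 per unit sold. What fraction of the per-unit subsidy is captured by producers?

Pre-subsidy: 510 - 7P = -137 + 3P gives P* = 64.7, x* = 57.1.
With the subsidy, sellers receive Ps = Pb + 13 for each unit, where Pb is the price buyers pay.
Supply in terms of Pb becomes xs = -137 + 3(Pb + 13) = -98 + 3Pb. Setting this equal to demand: 510 - 7Pb = -98 + 3Pb, so Pb = 60.8.
Sellers receive Ps = 60.8 + 13 = 73.8; x' = 510 − 7·60.8 = 84.4.
Buyers' price falls by P* − Pb = 64.7 − 60.8 = 3.9; sellers' price rises by Ps − P* = 73.8 − 64.7 = 9.1.
So producers capture 9.1/13 = 0.7 of each unit of subsidy.

Producer share = 0.7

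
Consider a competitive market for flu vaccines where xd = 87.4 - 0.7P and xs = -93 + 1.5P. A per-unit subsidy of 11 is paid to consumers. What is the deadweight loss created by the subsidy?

Pre-subsidy: 87.4 - 0.7P = -93 + 1.5P gives P* = 82, x* = 30.
With the rebate, buyers effectively pay Pb = Ps − 11, where Ps is the price sellers receive.
Demand in terms of Ps becomes xd = 87.4 − 0.7(Ps − 11) = 95.1 - 0.7Ps. Setting this equal to supply: 95.1 - 0.7Ps = -93 + 1.5Ps, so Ps = 85.5.
Buyers pay Pb = 85.5 − 11 = 74.5; x' = -93 + 1.5·85.5 = 35.25.
The subsidy expands output by 35.25 − 30 = 5.25 past the efficient level; on those units the gap between marginal cost and willingness to pay runs from 0 up to 11.
DWL = ½ × 11 × 5.25 = 28.875.

Deadweight loss = 28.875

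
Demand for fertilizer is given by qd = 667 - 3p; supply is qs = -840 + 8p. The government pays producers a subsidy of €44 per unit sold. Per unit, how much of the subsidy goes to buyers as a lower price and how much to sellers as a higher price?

Buyers gain €32 per unit; sellers gain €12 per unit

Pre-subsidy: 667 - 3p = -840 + 8p gives p* = 137, q* = 256.
With the subsidy, sellers receive ps = pb + 44 for each unit, where pb is the price buyers pay.
Supply in terms of pb becomes qs = -840 + 8(pb + 44) = -488 + 8pb. Setting this equal to demand: 667 - 3pb = -488 + 8pb, so pb = 105.
Sellers receive ps = 105 + 44 = 149; q' = 667 − 3·105 = 352.
Buyers' price falls by p* − pb = 137 − 105 = 32; sellers' price rises by ps − p* = 149 − 137 = 12.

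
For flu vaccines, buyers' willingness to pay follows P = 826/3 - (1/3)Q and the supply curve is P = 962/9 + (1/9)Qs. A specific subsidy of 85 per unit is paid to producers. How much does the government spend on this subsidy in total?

Government cost = 48471.25

Pre-subsidy: 826/3 - (1/3)Q = 962/9 + (1/9)Q gives Q* = 379 and P* = 149.
With the subsidy, sellers receive Ps = Pb + 85 for each unit, where Pb is the price buyers pay.
On the curves, Pb = 826/3 - (1/3)Q and Ps = 962/9 + (1/9)Q; the wedge Ps − Pb = 85 gives 962/9 + (1/9)Q − (826/3 - (1/3)Q) = 85, so Q' = 570.25.
Then Pb = 826/3 − (1/3)·570.25 = 85.25 and Ps = 962/9 + (1/9)·570.25 = 170.25.
Government outlay = subsidy × quantity = 85 × 570.25 = 48471.25.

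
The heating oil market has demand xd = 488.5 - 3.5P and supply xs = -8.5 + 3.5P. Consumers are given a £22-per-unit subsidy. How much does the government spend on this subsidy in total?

Government cost = £6127

Pre-subsidy: 488.5 - 3.5P = -8.5 + 3.5P gives P* = 71, x* = 240.
With the rebate, buyers effectively pay Pb = Ps − 22, where Ps is the price sellers receive.
Demand in terms of Ps becomes xd = 488.5 − 3.5(Ps − 22) = 565.5 - 3.5Ps. Setting this equal to supply: 565.5 - 3.5Ps = -8.5 + 3.5Ps, so Ps = 82.
Buyers pay Pb = 82 − 22 = 60; x' = -8.5 + 3.5·82 = 278.5.
Government outlay = subsidy × quantity = 22 × 278.5 = 6127.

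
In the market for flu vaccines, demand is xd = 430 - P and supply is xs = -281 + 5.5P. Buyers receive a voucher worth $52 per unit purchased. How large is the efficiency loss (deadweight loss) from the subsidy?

Deadweight loss = $1144

Pre-subsidy: 430 - P = -281 + 5.5P gives P* = 1422/13, x* = 4168/13.
With the rebate, buyers effectively pay Pb = Ps − 52, where Ps is the price sellers receive.
Demand in terms of Ps becomes xd = 430 − 1(Ps − 52) = 482 - Ps. Setting this equal to supply: 482 - Ps = -281 + 5.5Ps, so Ps = 1526/13.
Buyers pay Pb = 1526/13 − 52 = 850/13; x' = -281 + 5.5·(1526/13) = 4740/13.
The subsidy expands output by 4740/13 − 4168/13 = 44 past the efficient level; on those units the gap between marginal cost and willingness to pay runs from 0 up to 52.
DWL = ½ × 52 × 44 = 1144.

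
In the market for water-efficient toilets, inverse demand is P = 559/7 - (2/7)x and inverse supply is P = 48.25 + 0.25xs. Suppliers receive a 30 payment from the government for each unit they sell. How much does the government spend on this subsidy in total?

Pre-subsidy: 559/7 - (2/7)x = 48.25 + 0.25x gives x* = 59 and P* = 63.
With the subsidy, sellers receive Ps = Pb + 30 for each unit, where Pb is the price buyers pay.
On the curves, Pb = 559/7 - (2/7)x and Ps = 48.25 + 0.25x; the wedge Ps − Pb = 30 gives 48.25 + 0.25x − (559/7 - (2/7)x) = 30, so x' = 115.
Then Pb = 559/7 − (2/7)·115 = 47 and Ps = 48.25 + 0.25·115 = 77.
Government outlay = subsidy × quantity = 30 × 115 = 3450.

Government cost = 3450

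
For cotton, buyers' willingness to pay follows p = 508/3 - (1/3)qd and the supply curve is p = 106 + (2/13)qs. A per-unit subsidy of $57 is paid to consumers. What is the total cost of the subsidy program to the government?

Government cost = $14079

Pre-subsidy: 508/3 - (1/3)q = 106 + (2/13)q gives q* = 130 and p* = 126.
With the rebate, buyers effectively pay pb = ps − 57, where ps is the price sellers receive.
On the curves, pb = 508/3 - (1/3)q and ps = 106 + (2/13)q; the wedge ps − pb = 57 gives 106 + (2/13)q − (508/3 - (1/3)q) = 57, so q' = 247.
Then pb = 508/3 − (1/3)·247 = 87 and ps = 106 + (2/13)·247 = 144.
Government outlay = subsidy × quantity = 57 × 247 = 14079.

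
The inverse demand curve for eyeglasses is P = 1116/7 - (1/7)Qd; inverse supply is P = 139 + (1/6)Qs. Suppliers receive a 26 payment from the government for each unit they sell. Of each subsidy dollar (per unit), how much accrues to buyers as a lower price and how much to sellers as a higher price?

Pre-subsidy: 1116/7 - (1/7)Q = 139 + (1/6)Q gives Q* = 66 and P* = 150.
With the subsidy, sellers receive Ps = Pb + 26 for each unit, where Pb is the price buyers pay.
On the curves, Pb = 1116/7 - (1/7)Q and Ps = 139 + (1/6)Q; the wedge Ps − Pb = 26 gives 139 + (1/6)Q − (1116/7 - (1/7)Q) = 26, so Q' = 150.
Then Pb = 1116/7 − (1/7)·150 = 138 and Ps = 139 + (1/6)·150 = 164.
Buyers' price falls by P* − Pb = 150 − 138 = 12; sellers' price rises by Ps − P* = 164 − 150 = 14.

Buyers gain 12 per unit; sellers gain 14 per unit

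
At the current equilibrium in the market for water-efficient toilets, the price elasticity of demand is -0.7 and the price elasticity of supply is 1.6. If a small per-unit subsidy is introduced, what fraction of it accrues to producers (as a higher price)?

Producer share = 7/23

For a small subsidy around the equilibrium, the benefit split depends on the relative slopes, which at a point are proportional to the elasticities.
Buyer share = εs/(εs + |εd|) = 1.6/(1.6 + 0.7) = 16/23; seller share = |εd|/(εs + |εd|) = 7/23.
So producers capture 7/23 of the subsidy.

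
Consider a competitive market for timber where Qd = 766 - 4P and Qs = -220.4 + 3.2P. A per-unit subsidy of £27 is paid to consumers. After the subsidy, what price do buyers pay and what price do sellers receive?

Buyers pay £125; sellers receive £152

Pre-subsidy: 766 - 4P = -220.4 + 3.2P gives P* = 137, Q* = 218.
With the rebate, buyers effectively pay Pb = Ps − 27, where Ps is the price sellers receive.
Demand in terms of Ps becomes Qd = 766 − 4(Ps − 27) = 874 - 4Ps. Setting this equal to supply: 874 - 4Ps = -220.4 + 3.2Ps, so Ps = 152.
Buyers pay Pb = 152 − 27 = 125; Q' = -220.4 + 3.2·152 = 266.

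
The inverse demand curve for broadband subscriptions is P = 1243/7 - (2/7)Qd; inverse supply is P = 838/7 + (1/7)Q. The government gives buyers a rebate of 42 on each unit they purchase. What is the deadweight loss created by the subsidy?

Deadweight loss = 2058

Pre-subsidy: 1243/7 - (2/7)Q = 838/7 + (1/7)Q gives Q* = 135 and P* = 139.
With the rebate, buyers effectively pay Pb = Ps − 42, where Ps is the price sellers receive.
On the curves, Pb = 1243/7 - (2/7)Q and Ps = 838/7 + (1/7)Q; the wedge Ps − Pb = 42 gives 838/7 + (1/7)Q − (1243/7 - (2/7)Q) = 42, so Q' = 233.
Then Pb = 1243/7 − (2/7)·233 = 111 and Ps = 838/7 + (1/7)·233 = 153.
The subsidy expands output by 233 − 135 = 98 past the efficient level; on those units the gap between marginal cost and willingness to pay runs from 0 up to 42.
DWL = ½ × 42 × 98 = 2058.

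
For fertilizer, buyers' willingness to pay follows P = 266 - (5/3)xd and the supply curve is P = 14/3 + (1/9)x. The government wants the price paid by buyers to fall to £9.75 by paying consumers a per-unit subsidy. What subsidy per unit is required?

At a buyer price of 9.75, quantity demanded is 159.6 − 0.6·9.75 = 153.75.
Sellers supply 153.75 only when they receive Ps = 14/3 + (1/9)·153.75 = 21.75.
s = Ps − Pb = 21.75 − 9.75 = 12.

Required subsidy s = £12 per unit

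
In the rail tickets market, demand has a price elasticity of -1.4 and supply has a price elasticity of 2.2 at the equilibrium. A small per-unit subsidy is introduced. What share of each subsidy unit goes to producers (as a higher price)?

For a small subsidy around the equilibrium, the benefit split depends on the relative slopes, which at a point are proportional to the elasticities.
Buyer share = εs/(εs + |εd|) = 2.2/(2.2 + 1.4) = 11/18; seller share = |εd|/(εs + |εd|) = 7/18.
So producers capture 7/18 of the subsidy.

Producer share = 7/18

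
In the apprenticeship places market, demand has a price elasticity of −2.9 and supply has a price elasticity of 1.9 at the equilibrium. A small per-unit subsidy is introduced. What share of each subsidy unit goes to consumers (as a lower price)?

For a small subsidy around the equilibrium, the benefit split depends on the relative slopes, which at a point are proportional to the elasticities.
Buyer share = εs/(εs + |εd|) = 1.9/(1.9 + 2.9) = 19/48; seller share = |εd|/(εs + |εd|) = 29/48.

Consumer share = 19/48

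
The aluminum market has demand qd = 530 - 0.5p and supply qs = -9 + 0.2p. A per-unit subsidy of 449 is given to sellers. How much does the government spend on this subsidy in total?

Government cost = 657336/7

Pre-subsidy: 530 - 0.5p = -9 + 0.2p gives p* = 770, q* = 145.
With the subsidy, sellers receive ps = pb + 449 for each unit, where pb is the price buyers pay.
Supply in terms of pb becomes qs = -9 + 0.2(pb + 449) = 80.8 + 0.2pb. Setting this equal to demand: 530 - 0.5pb = 80.8 + 0.2pb, so pb = 4492/7.
Sellers receive ps = 4492/7 + 449 = 7635/7; q' = 530 − 0.5·(4492/7) = 1464/7.
Government outlay = subsidy × quantity = 449 × 1464/7 = 657336/7.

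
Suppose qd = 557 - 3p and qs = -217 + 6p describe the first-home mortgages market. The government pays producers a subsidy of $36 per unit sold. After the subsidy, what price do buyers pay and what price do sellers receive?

Pre-subsidy: 557 - 3p = -217 + 6p gives p* = 86, q* = 299.
With the subsidy, sellers receive ps = pb + 36 for each unit, where pb is the price buyers pay.
Supply in terms of pb becomes qs = -217 + 6(pb + 36) = -1 + 6pb. Setting this equal to demand: 557 - 3pb = -1 + 6pb, so pb = 62.
Sellers receive ps = 62 + 36 = 98; q' = 557 − 3·62 = 371.

Buyers pay $62; sellers receive $98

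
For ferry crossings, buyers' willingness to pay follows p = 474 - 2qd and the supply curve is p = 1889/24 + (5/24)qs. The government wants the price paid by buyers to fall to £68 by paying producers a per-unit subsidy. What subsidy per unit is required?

Required subsidy s = £53 per unit

At a buyer price of 68, quantity demanded is 237 − 0.5·68 = 203.
Sellers supply 203 only when they receive ps = 1889/24 + (5/24)·203 = 121.
s = ps − pb = 121 − 68 = 53.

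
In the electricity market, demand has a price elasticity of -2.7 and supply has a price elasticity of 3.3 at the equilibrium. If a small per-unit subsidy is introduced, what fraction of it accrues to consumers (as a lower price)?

For a small subsidy around the equilibrium, the benefit split depends on the relative slopes, which at a point are proportional to the elasticities.
Buyer share = εs/(εs + |εd|) = 3.3/(3.3 + 2.7) = 0.55; seller share = |εd|/(εs + |εd|) = 0.45.

Consumer share = 0.55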